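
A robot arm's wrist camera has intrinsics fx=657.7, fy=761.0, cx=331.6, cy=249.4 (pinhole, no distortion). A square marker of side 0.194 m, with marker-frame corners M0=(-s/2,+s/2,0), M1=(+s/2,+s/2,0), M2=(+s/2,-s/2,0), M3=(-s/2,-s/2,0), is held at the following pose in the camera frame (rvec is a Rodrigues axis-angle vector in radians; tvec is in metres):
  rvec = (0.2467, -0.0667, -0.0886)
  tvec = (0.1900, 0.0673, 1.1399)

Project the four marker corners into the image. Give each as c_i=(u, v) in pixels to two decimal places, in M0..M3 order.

c0=(389.10, 361.25) c1=(497.05, 348.14) c2=(495.08, 225.19) c3=(382.47, 237.68)

Intrinsics K: fx=657.7, fy=761.0, cx=331.6, cy=249.4
Marker side s = 0.194 m; corners in marker frame (Z=0):
  M0 = (-0.0970, +0.0970, 0)
  M1 = (+0.0970, +0.0970, 0)
  M2 = (+0.0970, -0.0970, 0)
  M3 = (-0.0970, -0.0970, 0)
rvec = (0.2467, -0.0667, -0.0886), |rvec| = θ = 0.27048 rad = 15.497°
Rodrigues: sinθ=0.26719, 1−cosθ=0.03636; R = I + sinθ·[k]× + (1−cosθ)·[k]×²:
    [+0.99389 +0.07935 -0.07675]
    [-0.09570 +0.96585 -0.24077]
    [+0.05503 +0.24664 +0.96754]
t = (0.1900, 0.0673, 1.1399) m
M0: Pc = R·M0+t = (+0.10129, +0.17027, +1.15849); u = 657.7·(+0.10129)/1.15849 + 331.6 = 389.1044, v = 761.0·(+0.17027)/1.15849 + 249.4 = 361.2495
M1: Pc = R·M1+t = (+0.29410, +0.15170, +1.16916); u = 657.7·(+0.29410)/1.16916 + 331.6 = 497.0450, v = 761.0·(+0.15170)/1.16916 + 249.4 = 348.1437
M2: Pc = R·M2+t = (+0.27871, -0.03567, +1.12131); u = 657.7·(+0.27871)/1.12131 + 331.6 = 495.0761, v = 761.0·(-0.03567)/1.12131 + 249.4 = 225.1914
M3: Pc = R·M3+t = (+0.08590, -0.01710, +1.11064); u = 657.7·(+0.08590)/1.11064 + 331.6 = 382.4662, v = 761.0·(-0.01710)/1.11064 + 249.4 = 237.6799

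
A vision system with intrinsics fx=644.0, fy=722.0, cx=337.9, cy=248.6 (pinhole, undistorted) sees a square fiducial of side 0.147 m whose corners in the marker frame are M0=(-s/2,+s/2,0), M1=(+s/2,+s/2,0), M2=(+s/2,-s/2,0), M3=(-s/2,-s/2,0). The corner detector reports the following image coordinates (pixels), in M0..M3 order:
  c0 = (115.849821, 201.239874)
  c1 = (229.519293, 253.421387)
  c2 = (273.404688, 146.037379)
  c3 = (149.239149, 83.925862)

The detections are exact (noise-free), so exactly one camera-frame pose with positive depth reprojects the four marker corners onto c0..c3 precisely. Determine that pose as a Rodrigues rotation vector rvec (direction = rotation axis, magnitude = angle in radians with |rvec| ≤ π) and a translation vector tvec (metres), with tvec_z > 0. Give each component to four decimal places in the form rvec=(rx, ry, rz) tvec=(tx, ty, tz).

rvec=(0.5829, -0.0746, 0.4441) tvec=(-0.1709, -0.0775, 0.7552)

Intrinsics K: fx=644.0, fy=722.0, cx=337.9, cy=248.6
Marker side s = 0.147 m; corners in marker frame (Z=0):
  M0 = (-0.0735, +0.0735, 0)
  M1 = (+0.0735, +0.0735, 0)
  M2 = (+0.0735, -0.0735, 0)
  M3 = (-0.0735, -0.0735, 0)
Detected image corners:
  c0 = (115.849821, 201.239874) px
  c1 = (229.519293, 253.421387) px
  c2 = (273.404688, 146.037379) px
  c3 = (149.239149, 83.925862) px
Planar DLT: solve 8×8 A·h = b for H (H[2,2]=1):
  H  [+855.91848 -132.38200 +192.14310]
  H  [+430.51142 +880.53513 +174.50900]
  H  [+0.25389 +0.68292 +1.00000]
B = K⁻¹H; ‖b₁‖=1.324182, ‖b₂‖=1.324182; λ = 2/(‖b₁‖+‖b₂‖) = 0.755183, sign → tz>0 ⇒ λ=+0.755183
r₁ = λ·B[:,0] = (+0.90309,+0.38428,+0.19173); r₂ = λ·B[:,1] = (-0.42584,+0.74343,+0.51573)
r₃ = r₁×r₂ = (+0.05564,-0.54740,+0.83502); SVD([r₁ r₂ r₃]) → R = UVᵀ:
  R  [+0.90309 -0.42584 +0.05564]
  R  [+0.38428 +0.74343 -0.54740]
  R  [+0.19173 +0.51573 +0.83502]
t = (-0.17092, -0.07750, +0.75518) m
tr R = 2.481535; θ = arccos((tr R − 1)/2) = 0.736584 rad = 42.203°
axis k = ((R−Rᵀ)₃₂, (R−Rᵀ)₁₃, (R−Rᵀ)₂₁) / (2 sinθ) = (+0.791300, -0.101293, +0.602979)
rvec = θ·k = (+0.582859, -0.074611, +0.444145)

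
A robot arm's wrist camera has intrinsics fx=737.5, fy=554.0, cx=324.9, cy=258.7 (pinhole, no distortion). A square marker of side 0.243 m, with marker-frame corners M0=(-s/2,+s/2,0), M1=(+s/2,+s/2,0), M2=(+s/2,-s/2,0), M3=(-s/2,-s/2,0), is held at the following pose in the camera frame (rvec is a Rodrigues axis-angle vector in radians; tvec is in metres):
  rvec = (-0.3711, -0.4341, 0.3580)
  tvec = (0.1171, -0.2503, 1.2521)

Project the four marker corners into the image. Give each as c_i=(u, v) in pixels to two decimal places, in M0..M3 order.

Intrinsics K: fx=737.5, fy=554.0, cx=324.9, cy=258.7
Marker side s = 0.243 m; corners in marker frame (Z=0):
  M0 = (-0.1215, +0.1215, 0)
  M1 = (+0.1215, +0.1215, 0)
  M2 = (+0.1215, -0.1215, 0)
  M3 = (-0.1215, -0.1215, 0)
rvec = (-0.3711, -0.4341, 0.3580), |rvec| = θ = 0.67403 rad = 38.619°
Rodrigues: sinθ=0.62414, 1−cosθ=0.21869; R = I + sinθ·[k]× + (1−cosθ)·[k]×²:
    [+0.84760 -0.25396 -0.46592]
    [+0.40904 +0.87202 +0.26883]
    [+0.33802 -0.41844 +0.84300]
t = (0.1171, -0.2503, 1.2521) m
M0: Pc = R·M0+t = (-0.01674, -0.19405, +1.16019); u = 737.5·(-0.01674)/1.16019 + 324.9 = 314.2593, v = 554.0·(-0.19405)/1.16019 + 258.7 = 166.0402
M1: Pc = R·M1+t = (+0.18923, -0.09465, +1.24233); u = 737.5·(+0.18923)/1.24233 + 324.9 = 437.2336, v = 554.0·(-0.09465)/1.24233 + 258.7 = 216.4917
M2: Pc = R·M2+t = (+0.25094, -0.30655, +1.34401); u = 737.5·(+0.25094)/1.34401 + 324.9 = 462.5982, v = 554.0·(-0.30655)/1.34401 + 258.7 = 132.3397
M3: Pc = R·M3+t = (+0.04497, -0.40595, +1.26187); u = 737.5·(+0.04497)/1.26187 + 324.9 = 351.1841, v = 554.0·(-0.40595)/1.26187 + 258.7 = 80.4759

c0=(314.26, 166.04) c1=(437.23, 216.49) c2=(462.60, 132.34) c3=(351.18, 80.48)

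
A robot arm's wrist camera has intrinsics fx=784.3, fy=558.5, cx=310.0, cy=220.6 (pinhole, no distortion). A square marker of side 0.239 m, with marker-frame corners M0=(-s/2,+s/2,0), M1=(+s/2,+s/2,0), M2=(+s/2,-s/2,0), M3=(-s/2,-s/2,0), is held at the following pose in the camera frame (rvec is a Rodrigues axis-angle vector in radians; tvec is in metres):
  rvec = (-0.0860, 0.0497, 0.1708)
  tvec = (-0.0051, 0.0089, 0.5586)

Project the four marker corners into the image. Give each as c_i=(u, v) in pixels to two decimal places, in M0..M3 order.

Intrinsics K: fx=784.3, fy=558.5, cx=310.0, cy=220.6
Marker side s = 0.239 m; corners in marker frame (Z=0):
  M0 = (-0.1195, +0.1195, 0)
  M1 = (+0.1195, +0.1195, 0)
  M2 = (+0.1195, -0.1195, 0)
  M3 = (-0.1195, -0.1195, 0)
rvec = (-0.0860, 0.0497, 0.1708), |rvec| = θ = 0.19758 rad = 11.321°
Rodrigues: sinθ=0.19630, 1−cosθ=0.01946; R = I + sinθ·[k]× + (1−cosθ)·[k]×²:
    [+0.98423 -0.17182 +0.04206]
    [+0.16756 +0.98178 +0.08967]
    [-0.05670 -0.08121 +0.99508]
t = (-0.0051, 0.0089, 0.5586) m
M0: Pc = R·M0+t = (-0.14325, +0.10620, +0.55567); u = 784.3·(-0.14325)/0.55567 + 310.0 = 107.8128, v = 558.5·(+0.10620)/0.55567 + 220.6 = 327.3394
M1: Pc = R·M1+t = (+0.09198, +0.14625, +0.54212); u = 784.3·(+0.09198)/0.54212 + 310.0 = 443.0742, v = 558.5·(+0.14625)/0.54212 + 220.6 = 371.2644
M2: Pc = R·M2+t = (+0.13305, -0.08840, +0.56153); u = 784.3·(+0.13305)/0.56153 + 310.0 = 495.8311, v = 558.5·(-0.08840)/0.56153 + 220.6 = 132.6783
M3: Pc = R·M3+t = (-0.10218, -0.12845, +0.57508); u = 784.3·(-0.10218)/0.57508 + 310.0 = 170.6420, v = 558.5·(-0.12845)/0.57508 + 220.6 = 95.8576

c0=(107.81, 327.34) c1=(443.07, 371.26) c2=(495.83, 132.68) c3=(170.64, 95.86)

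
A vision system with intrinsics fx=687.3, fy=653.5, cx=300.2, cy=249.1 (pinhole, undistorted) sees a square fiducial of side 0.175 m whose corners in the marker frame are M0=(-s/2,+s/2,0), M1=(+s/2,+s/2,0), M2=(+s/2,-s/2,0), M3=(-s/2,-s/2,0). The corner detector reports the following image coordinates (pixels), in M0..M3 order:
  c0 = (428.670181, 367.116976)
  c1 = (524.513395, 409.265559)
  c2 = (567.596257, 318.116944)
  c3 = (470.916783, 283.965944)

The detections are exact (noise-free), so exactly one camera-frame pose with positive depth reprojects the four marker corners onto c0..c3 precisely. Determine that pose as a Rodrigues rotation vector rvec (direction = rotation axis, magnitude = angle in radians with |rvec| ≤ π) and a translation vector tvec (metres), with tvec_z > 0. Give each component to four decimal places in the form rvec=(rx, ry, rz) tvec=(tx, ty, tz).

rvec=(-0.3134, 0.5185, 0.4280) tvec=(0.3345, 0.1690, 1.1725)

Intrinsics K: fx=687.3, fy=653.5, cx=300.2, cy=249.1
Marker side s = 0.175 m; corners in marker frame (Z=0):
  M0 = (-0.0875, +0.0875, 0)
  M1 = (+0.0875, +0.0875, 0)
  M2 = (+0.0875, -0.0875, 0)
  M3 = (-0.0875, -0.0875, 0)
Detected image corners:
  c0 = (428.670181, 367.116976) px
  c1 = (524.513395, 409.265559) px
  c2 = (567.596257, 318.116944) px
  c3 = (470.916783, 283.965944) px
Planar DLT: solve 8×8 A·h = b for H (H[2,2]=1):
  H  [+322.35606 -319.92352 +496.28366]
  H  [+60.07197 +444.33172 +343.26931]
  H  [-0.45738 -0.15308 +1.00000]
B = K⁻¹H; ‖b₁‖=0.852865, ‖b₂‖=0.852865; λ = 2/(‖b₁‖+‖b₂‖) = 1.172518, sign → tz>0 ⇒ λ=+1.172518
r₁ = λ·B[:,0] = (+0.78417,+0.31220,-0.53629); r₂ = λ·B[:,1] = (-0.46739,+0.86564,-0.17949)
r₃ = r₁×r₂ = (+0.40820,+0.39140,+0.82473); SVD([r₁ r₂ r₃]) → R = UVᵀ:
  R  [+0.78417 -0.46739 +0.40820]
  R  [+0.31220 +0.86564 +0.39140]
  R  [-0.53629 -0.17949 +0.82473]
t = (+0.33451, +0.16896, +1.17252) m
tr R = 2.474545; θ = arccos((tr R − 1)/2) = 0.741772 rad = 42.500°
axis k = ((R−Rᵀ)₃₂, (R−Rᵀ)₁₃, (R−Rᵀ)₂₁) / (2 sinθ) = (-0.422506, +0.699000, +0.576964)
rvec = θ·k = (-0.313403, +0.518499, +0.427976)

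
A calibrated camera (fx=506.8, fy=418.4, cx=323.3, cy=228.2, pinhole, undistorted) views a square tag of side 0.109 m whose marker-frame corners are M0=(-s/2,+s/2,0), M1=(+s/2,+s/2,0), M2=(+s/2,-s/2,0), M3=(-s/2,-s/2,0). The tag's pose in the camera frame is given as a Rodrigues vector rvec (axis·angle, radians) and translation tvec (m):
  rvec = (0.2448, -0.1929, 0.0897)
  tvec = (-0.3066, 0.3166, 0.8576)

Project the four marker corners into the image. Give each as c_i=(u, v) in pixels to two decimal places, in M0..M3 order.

Intrinsics K: fx=506.8, fy=418.4, cx=323.3, cy=228.2
Marker side s = 0.109 m; corners in marker frame (Z=0):
  M0 = (-0.0545, +0.0545, 0)
  M1 = (+0.0545, +0.0545, 0)
  M2 = (+0.0545, -0.0545, 0)
  M3 = (-0.0545, -0.0545, 0)
rvec = (0.2448, -0.1929, 0.0897), |rvec| = θ = 0.32432 rad = 18.582°
Rodrigues: sinθ=0.31866, 1−cosθ=0.05213; R = I + sinθ·[k]× + (1−cosθ)·[k]×²:
    [+0.97757 -0.11154 -0.17865]
    [+0.06473 +0.96631 -0.24911]
    [+0.20042 +0.23196 +0.95186]
t = (-0.3066, 0.3166, 0.8576) m
M0: Pc = R·M0+t = (-0.36596, +0.36574, +0.85932); u = 506.8·(-0.36596)/0.85932 + 323.3 = 107.4700, v = 418.4·(+0.36574)/0.85932 + 228.2 = 406.2759
M1: Pc = R·M1+t = (-0.25940, +0.37279, +0.88116); u = 506.8·(-0.25940)/0.88116 + 323.3 = 174.1058, v = 418.4·(+0.37279)/0.88116 + 228.2 = 405.2113
M2: Pc = R·M2+t = (-0.24724, +0.26746, +0.85588); u = 506.8·(-0.24724)/0.85588 + 323.3 = 176.8977, v = 418.4·(+0.26746)/0.85588 + 228.2 = 358.9505
M3: Pc = R·M3+t = (-0.35380, +0.26041, +0.83404); u = 506.8·(-0.35380)/0.83404 + 323.3 = 108.3150, v = 418.4·(+0.26041)/0.83404 + 228.2 = 358.8357

c0=(107.47, 406.28) c1=(174.11, 405.21) c2=(176.90, 358.95) c3=(108.32, 358.84)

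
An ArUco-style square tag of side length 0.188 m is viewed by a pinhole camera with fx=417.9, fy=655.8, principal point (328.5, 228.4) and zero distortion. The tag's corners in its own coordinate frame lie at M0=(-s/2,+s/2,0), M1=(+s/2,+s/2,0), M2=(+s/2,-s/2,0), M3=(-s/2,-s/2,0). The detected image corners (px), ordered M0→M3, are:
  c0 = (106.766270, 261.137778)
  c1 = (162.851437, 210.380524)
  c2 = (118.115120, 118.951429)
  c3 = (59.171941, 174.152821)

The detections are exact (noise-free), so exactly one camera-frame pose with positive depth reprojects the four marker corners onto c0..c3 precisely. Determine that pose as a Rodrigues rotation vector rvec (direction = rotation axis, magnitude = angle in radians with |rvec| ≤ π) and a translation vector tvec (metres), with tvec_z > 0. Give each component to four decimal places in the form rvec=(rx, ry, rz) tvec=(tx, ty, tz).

Intrinsics K: fx=417.9, fy=655.8, cx=328.5, cy=228.4
Marker side s = 0.188 m; corners in marker frame (Z=0):
  M0 = (-0.0940, +0.0940, 0)
  M1 = (+0.0940, +0.0940, 0)
  M2 = (+0.0940, -0.0940, 0)
  M3 = (-0.0940, -0.0940, 0)
Detected image corners:
  c0 = (106.766270, 261.137778) px
  c1 = (162.851437, 210.380524) px
  c2 = (118.115120, 118.951429) px
  c3 = (59.171941, 174.152821) px
Planar DLT: solve 8×8 A·h = b for H (H[2,2]=1):
  H  [+297.52349 +281.70365 +112.22938]
  H  [-295.42799 +536.17362 +192.69216]
  H  [-0.07314 +0.32303 +1.00000]
B = K⁻¹H; ‖b₁‖=0.882061, ‖b₂‖=0.882061; λ = 2/(‖b₁‖+‖b₂‖) = 1.133709, sign → tz>0 ⇒ λ=+1.133709
r₁ = λ·B[:,0] = (+0.87233,-0.48184,-0.08292); r₂ = λ·B[:,1] = (+0.47635,+0.79936,+0.36622)
r₃ = r₁×r₂ = (-0.11017,-0.35897,+0.92682); SVD([r₁ r₂ r₃]) → R = UVᵀ:
  R  [+0.87233 +0.47635 -0.11017]
  R  [-0.48184 +0.79936 -0.35897]
  R  [-0.08292 +0.36622 +0.92682]
t = (-0.58671, -0.06173, +1.13371) m
tr R = 2.598510; θ = arccos((tr R − 1)/2) = 0.644742 rad = 36.941°
axis k = ((R−Rᵀ)₃₂, (R−Rᵀ)₁₃, (R−Rᵀ)₂₁) / (2 sinθ) = (+0.603330, -0.022671, -0.797169)
rvec = θ·k = (+0.388992, -0.014617, -0.513968)

rvec=(0.3890, -0.0146, -0.5140) tvec=(-0.5867, -0.0617, 1.1337)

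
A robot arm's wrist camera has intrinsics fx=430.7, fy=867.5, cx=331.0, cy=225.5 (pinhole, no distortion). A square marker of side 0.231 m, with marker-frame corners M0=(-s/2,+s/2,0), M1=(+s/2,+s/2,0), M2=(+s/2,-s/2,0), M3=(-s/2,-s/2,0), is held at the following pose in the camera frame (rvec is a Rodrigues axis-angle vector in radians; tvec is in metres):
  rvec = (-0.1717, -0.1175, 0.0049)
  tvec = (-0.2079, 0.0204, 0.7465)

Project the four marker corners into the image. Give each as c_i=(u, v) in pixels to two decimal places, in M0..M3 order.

Intrinsics K: fx=430.7, fy=867.5, cx=331.0, cy=225.5
Marker side s = 0.231 m; corners in marker frame (Z=0):
  M0 = (-0.1155, +0.1155, 0)
  M1 = (+0.1155, +0.1155, 0)
  M2 = (+0.1155, -0.1155, 0)
  M3 = (-0.1155, -0.1155, 0)
rvec = (-0.1717, -0.1175, 0.0049), |rvec| = θ = 0.20811 rad = 11.924°
Rodrigues: sinθ=0.20661, 1−cosθ=0.02158; R = I + sinθ·[k]× + (1−cosθ)·[k]×²:
    [+0.99311 +0.00519 -0.11707]
    [+0.01492 +0.98530 +0.17018]
    [+0.11623 -0.17075 +0.97843]
t = (-0.2079, 0.0204, 0.7465) m
M0: Pc = R·M0+t = (-0.32201, +0.13248, +0.71335); u = 430.7·(-0.32201)/0.71335 + 331.0 = 136.5835, v = 867.5·(+0.13248)/0.71335 + 225.5 = 386.6066
M1: Pc = R·M1+t = (-0.09260, +0.13592, +0.74020); u = 430.7·(-0.09260)/0.74020 + 331.0 = 277.1210, v = 867.5·(+0.13592)/0.74020 + 225.5 = 384.8007
M2: Pc = R·M2+t = (-0.09379, -0.09168, +0.77965); u = 430.7·(-0.09379)/0.77965 + 331.0 = 279.1849, v = 867.5·(-0.09168)/0.77965 + 225.5 = 123.4898
M3: Pc = R·M3+t = (-0.32320, -0.09512, +0.75280); u = 430.7·(-0.32320)/0.75280 + 331.0 = 146.0847, v = 867.5·(-0.09512)/0.75280 + 225.5 = 115.8808

c0=(136.58, 386.61) c1=(277.12, 384.80) c2=(279.18, 123.49) c3=(146.08, 115.88)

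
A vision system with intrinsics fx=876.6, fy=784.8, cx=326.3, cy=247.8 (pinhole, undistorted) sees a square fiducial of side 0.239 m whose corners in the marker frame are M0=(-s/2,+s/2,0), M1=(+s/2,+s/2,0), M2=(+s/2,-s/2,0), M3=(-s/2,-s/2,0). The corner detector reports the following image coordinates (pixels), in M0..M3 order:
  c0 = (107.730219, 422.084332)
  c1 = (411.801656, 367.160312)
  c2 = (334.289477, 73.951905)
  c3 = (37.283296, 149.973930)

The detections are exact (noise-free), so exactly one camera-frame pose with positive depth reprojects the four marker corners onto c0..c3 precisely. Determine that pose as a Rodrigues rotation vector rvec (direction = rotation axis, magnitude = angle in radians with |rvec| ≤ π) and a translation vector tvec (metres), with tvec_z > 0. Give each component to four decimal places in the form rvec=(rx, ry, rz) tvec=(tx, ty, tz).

rvec=(0.0109, 0.2071, -0.2321) tvec=(-0.0806, 0.0053, 0.6468)

Intrinsics K: fx=876.6, fy=784.8, cx=326.3, cy=247.8
Marker side s = 0.239 m; corners in marker frame (Z=0):
  M0 = (-0.1195, +0.1195, 0)
  M1 = (+0.1195, +0.1195, 0)
  M2 = (+0.1195, -0.1195, 0)
  M3 = (-0.1195, -0.1195, 0)
Detected image corners:
  c0 = (107.730219, 422.084332) px
  c1 = (411.801656, 367.160312) px
  c2 = (334.289477, 73.951905) px
  c3 = (37.283296, 149.973930) px
Planar DLT: solve 8×8 A·h = b for H (H[2,2]=1):
  H  [+1186.82543 +304.44947 +216.99362]
  H  [-354.35029 +1175.85446 +254.18948]
  H  [-0.31701 -0.02033 +1.00000]
B = K⁻¹H; ‖b₁‖=1.546118, ‖b₂‖=1.546118; λ = 2/(‖b₁‖+‖b₂‖) = 0.646781, sign → tz>0 ⇒ λ=+0.646781
r₁ = λ·B[:,0] = (+0.95200,-0.22729,-0.20504); r₂ = λ·B[:,1] = (+0.22953,+0.97321,-0.01315)
r₃ = r₁×r₂ = (+0.20253,-0.03455,+0.97867); SVD([r₁ r₂ r₃]) → R = UVᵀ:
  R  [+0.95200 +0.22953 +0.20253]
  R  [-0.22729 +0.97321 -0.03455]
  R  [-0.20504 -0.01315 +0.97867]
t = (-0.08065, +0.00527, +0.64678) m
tr R = 2.903876; θ = arccos((tr R − 1)/2) = 0.311294 rad = 17.836°
axis k = ((R−Rᵀ)₃₂, (R−Rᵀ)₁₃, (R−Rᵀ)₂₁) / (2 sinθ) = (+0.034931, +0.665338, -0.745725)
rvec = θ·k = (+0.010874, +0.207116, -0.232140)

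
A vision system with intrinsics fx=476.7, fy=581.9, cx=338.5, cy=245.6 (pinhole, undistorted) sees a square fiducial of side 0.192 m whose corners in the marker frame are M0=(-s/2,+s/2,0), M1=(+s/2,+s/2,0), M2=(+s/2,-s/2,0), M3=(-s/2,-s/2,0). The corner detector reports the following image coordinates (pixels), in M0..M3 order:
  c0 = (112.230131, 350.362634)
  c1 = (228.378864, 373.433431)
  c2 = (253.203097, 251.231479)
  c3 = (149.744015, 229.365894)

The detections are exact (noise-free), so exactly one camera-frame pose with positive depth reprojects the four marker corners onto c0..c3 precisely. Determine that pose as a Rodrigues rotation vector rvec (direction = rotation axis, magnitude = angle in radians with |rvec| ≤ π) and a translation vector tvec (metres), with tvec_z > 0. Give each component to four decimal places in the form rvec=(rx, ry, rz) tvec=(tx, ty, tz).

rvec=(-0.5066, -0.0905, 0.1574) tvec=(-0.2654, 0.0749, 0.8355)

Intrinsics K: fx=476.7, fy=581.9, cx=338.5, cy=245.6
Marker side s = 0.192 m; corners in marker frame (Z=0):
  M0 = (-0.0960, +0.0960, 0)
  M1 = (+0.0960, +0.0960, 0)
  M2 = (+0.0960, -0.0960, 0)
  M3 = (-0.0960, -0.0960, 0)
Detected image corners:
  c0 = (112.230131, 350.362634) px
  c1 = (228.378864, 373.433431) px
  c2 = (253.203097, 251.231479) px
  c3 = (149.744015, 229.365894) px
Planar DLT: solve 8×8 A·h = b for H (H[2,2]=1):
  H  [+580.56273 -271.05955 +187.06395]
  H  [+133.89488 +456.95296 +297.74004]
  H  [+0.05662 -0.58584 +1.00000]
B = K⁻¹H; ‖b₁‖=1.196926, ‖b₂‖=1.196926; λ = 2/(‖b₁‖+‖b₂‖) = 0.835474, sign → tz>0 ⇒ λ=+0.835474
r₁ = λ·B[:,0] = (+0.98391,+0.17227,+0.04731); r₂ = λ·B[:,1] = (-0.12751,+0.86266,-0.48945)
r₃ = r₁×r₂ = (-0.12513,+0.47554,+0.87075); SVD([r₁ r₂ r₃]) → R = UVᵀ:
  R  [+0.98391 -0.12751 -0.12513]
  R  [+0.17227 +0.86266 +0.47554]
  R  [+0.04731 -0.48945 +0.87075]
t = (-0.26541, +0.07486, +0.83547) m
tr R = 2.717318; θ = arccos((tr R − 1)/2) = 0.538149 rad = 30.834°
axis k = ((R−Rᵀ)₃₂, (R−Rᵀ)₁₃, (R−Rᵀ)₂₁) / (2 sinθ) = (-0.941370, -0.168218, +0.292447)
rvec = θ·k = (-0.506597, -0.090526, +0.157380)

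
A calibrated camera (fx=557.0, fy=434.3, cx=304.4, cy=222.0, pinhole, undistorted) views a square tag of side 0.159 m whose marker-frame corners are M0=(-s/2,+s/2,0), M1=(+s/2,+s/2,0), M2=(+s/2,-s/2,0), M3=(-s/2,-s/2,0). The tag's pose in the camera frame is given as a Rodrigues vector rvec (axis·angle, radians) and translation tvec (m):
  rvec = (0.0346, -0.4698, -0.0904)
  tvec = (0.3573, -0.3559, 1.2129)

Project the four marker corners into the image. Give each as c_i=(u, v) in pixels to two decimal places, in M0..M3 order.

c0=(442.55, 123.03) c1=(497.39, 123.46) c2=(493.11, 67.54) c3=(437.59, 63.70)

Intrinsics K: fx=557.0, fy=434.3, cx=304.4, cy=222.0
Marker side s = 0.159 m; corners in marker frame (Z=0):
  M0 = (-0.0795, +0.0795, 0)
  M1 = (+0.0795, +0.0795, 0)
  M2 = (+0.0795, -0.0795, 0)
  M3 = (-0.0795, -0.0795, 0)
rvec = (0.0346, -0.4698, -0.0904), |rvec| = θ = 0.47967 rad = 27.483°
Rodrigues: sinθ=0.46148, 1−cosθ=0.11285; R = I + sinθ·[k]× + (1−cosθ)·[k]×²:
    [+0.88774 +0.07900 -0.45352]
    [-0.09495 +0.99540 -0.01246]
    [+0.45046 +0.05412 +0.89116]
t = (0.3573, -0.3559, 1.2129) m
M0: Pc = R·M0+t = (+0.29301, -0.26922, +1.18139); u = 557.0·(+0.29301)/1.18139 + 304.4 = 442.5457, v = 434.3·(-0.26922)/1.18139 + 222.0 = 123.0311
M1: Pc = R·M1+t = (+0.43416, -0.28431, +1.25301); u = 557.0·(+0.43416)/1.25301 + 304.4 = 497.3944, v = 434.3·(-0.28431)/1.25301 + 222.0 = 123.4557
M2: Pc = R·M2+t = (+0.42159, -0.44258, +1.24441); u = 557.0·(+0.42159)/1.24441 + 304.4 = 493.1066, v = 434.3·(-0.44258)/1.24441 + 222.0 = 67.5381
M3: Pc = R·M3+t = (+0.28044, -0.42749, +1.17279); u = 557.0·(+0.28044)/1.17279 + 304.4 = 437.5936, v = 434.3·(-0.42749)/1.17279 + 222.0 = 63.6955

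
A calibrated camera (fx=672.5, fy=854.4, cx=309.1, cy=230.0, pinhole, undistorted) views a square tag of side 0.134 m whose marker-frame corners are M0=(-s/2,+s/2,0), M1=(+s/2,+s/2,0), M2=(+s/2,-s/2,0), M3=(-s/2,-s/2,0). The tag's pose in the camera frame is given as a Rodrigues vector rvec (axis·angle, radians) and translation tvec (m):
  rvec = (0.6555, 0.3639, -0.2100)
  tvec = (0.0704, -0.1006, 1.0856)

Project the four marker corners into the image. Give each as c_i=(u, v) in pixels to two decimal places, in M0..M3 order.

Intrinsics K: fx=672.5, fy=854.4, cx=309.1, cy=230.0
Marker side s = 0.134 m; corners in marker frame (Z=0):
  M0 = (-0.0670, +0.0670, 0)
  M1 = (+0.0670, +0.0670, 0)
  M2 = (+0.0670, -0.0670, 0)
  M3 = (-0.0670, -0.0670, 0)
rvec = (0.6555, 0.3639, -0.2100), |rvec| = θ = 0.77859 rad = 44.610°
Rodrigues: sinθ=0.70228, 1−cosθ=0.28810; R = I + sinθ·[k]× + (1−cosθ)·[k]×²:
    [+0.91611 +0.30278 +0.26281]
    [-0.07605 +0.77484 -0.62757]
    [-0.39365 +0.55493 +0.73286]
t = (0.0704, -0.1006, 1.0856) m
M0: Pc = R·M0+t = (+0.02931, -0.04359, +1.14916); u = 672.5·(+0.02931)/1.14916 + 309.1 = 326.2509, v = 854.4·(-0.04359)/1.14916 + 230.0 = 197.5905
M1: Pc = R·M1+t = (+0.15207, -0.05378, +1.09641); u = 672.5·(+0.15207)/1.09641 + 309.1 = 402.3721, v = 854.4·(-0.05378)/1.09641 + 230.0 = 188.0895
M2: Pc = R·M2+t = (+0.11149, -0.15761, +1.02204); u = 672.5·(+0.11149)/1.02204 + 309.1 = 382.4618, v = 854.4·(-0.15761)/1.02204 + 230.0 = 98.2428
M3: Pc = R·M3+t = (-0.01127, -0.14742, +1.07479); u = 672.5·(-0.01127)/1.07479 + 309.1 = 302.0512, v = 854.4·(-0.14742)/1.07479 + 230.0 = 112.8107

c0=(326.25, 197.59) c1=(402.37, 188.09) c2=(382.46, 98.24) c3=(302.05, 112.81)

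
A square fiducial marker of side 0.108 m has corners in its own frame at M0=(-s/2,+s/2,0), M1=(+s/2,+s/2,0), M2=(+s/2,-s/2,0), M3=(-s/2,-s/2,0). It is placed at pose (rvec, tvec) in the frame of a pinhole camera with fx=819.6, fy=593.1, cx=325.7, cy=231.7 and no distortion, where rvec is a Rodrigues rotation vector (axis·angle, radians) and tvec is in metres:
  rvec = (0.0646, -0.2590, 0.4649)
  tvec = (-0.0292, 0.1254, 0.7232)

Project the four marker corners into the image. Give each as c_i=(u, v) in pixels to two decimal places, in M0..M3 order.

Intrinsics K: fx=819.6, fy=593.1, cx=325.7, cy=231.7
Marker side s = 0.108 m; corners in marker frame (Z=0):
  M0 = (-0.0540, +0.0540, 0)
  M1 = (+0.0540, +0.0540, 0)
  M2 = (+0.0540, -0.0540, 0)
  M3 = (-0.0540, -0.0540, 0)
rvec = (0.0646, -0.2590, 0.4649), |rvec| = θ = 0.53608 rad = 30.715°
Rodrigues: sinθ=0.51077, 1−cosθ=0.14028; R = I + sinθ·[k]× + (1−cosθ)·[k]×²:
    [+0.86175 -0.45112 -0.23211]
    [+0.43478 +0.89246 -0.12033]
    [+0.26143 +0.00277 +0.96522]
t = (-0.0292, 0.1254, 0.7232) m
M0: Pc = R·M0+t = (-0.10009, +0.15011, +0.70923); u = 819.6·(-0.10009)/0.70923 + 325.7 = 210.0287, v = 593.1·(+0.15011)/0.70923 + 231.7 = 357.2342
M1: Pc = R·M1+t = (-0.00703, +0.19707, +0.73747); u = 819.6·(-0.00703)/0.73747 + 325.7 = 317.8918, v = 593.1·(+0.19707)/0.73747 + 231.7 = 390.1923
M2: Pc = R·M2+t = (+0.04169, +0.10069, +0.73717); u = 819.6·(+0.04169)/0.73717 + 325.7 = 372.0574, v = 593.1·(+0.10069)/0.73717 + 231.7 = 312.7081
M3: Pc = R·M3+t = (-0.05137, +0.05373, +0.70893); u = 819.6·(-0.05137)/0.70893 + 325.7 = 266.3060, v = 593.1·(+0.05373)/0.70893 + 231.7 = 276.6501

c0=(210.03, 357.23) c1=(317.89, 390.19) c2=(372.06, 312.71) c3=(266.31, 276.65)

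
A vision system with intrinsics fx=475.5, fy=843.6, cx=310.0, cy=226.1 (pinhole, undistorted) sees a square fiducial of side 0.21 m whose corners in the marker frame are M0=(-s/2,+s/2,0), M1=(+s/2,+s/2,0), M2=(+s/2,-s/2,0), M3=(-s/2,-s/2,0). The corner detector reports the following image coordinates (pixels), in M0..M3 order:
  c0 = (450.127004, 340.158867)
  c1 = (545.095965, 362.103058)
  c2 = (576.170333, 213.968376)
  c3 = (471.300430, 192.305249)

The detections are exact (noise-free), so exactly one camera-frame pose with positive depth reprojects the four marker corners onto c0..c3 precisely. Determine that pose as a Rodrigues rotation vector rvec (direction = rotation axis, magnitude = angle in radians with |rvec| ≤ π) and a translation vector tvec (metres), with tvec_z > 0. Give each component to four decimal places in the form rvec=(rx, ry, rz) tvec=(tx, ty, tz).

Intrinsics K: fx=475.5, fy=843.6, cx=310.0, cy=226.1
Marker side s = 0.21 m; corners in marker frame (Z=0):
  M0 = (-0.1050, +0.1050, 0)
  M1 = (+0.1050, +0.1050, 0)
  M2 = (+0.1050, -0.1050, 0)
  M3 = (-0.1050, -0.1050, 0)
Detected image corners:
  c0 = (450.127004, 340.158867) px
  c1 = (545.095965, 362.103058) px
  c2 = (576.170333, 213.968376) px
  c3 = (471.300430, 192.305249) px
Planar DLT: solve 8×8 A·h = b for H (H[2,2]=1):
  H  [+436.05694 +106.65080 +509.65658]
  H  [+82.89438 +830.01424 +280.55978]
  H  [-0.07565 +0.45208 +1.00000]
B = K⁻¹H; ‖b₁‖=0.976544, ‖b₂‖=0.976544; λ = 2/(‖b₁‖+‖b₂‖) = 1.024019, sign → tz>0 ⇒ λ=+1.024019
r₁ = λ·B[:,0] = (+0.98958,+0.12138,-0.07746); r₂ = λ·B[:,1] = (-0.07213,+0.88345,+0.46293)
r₃ = r₁×r₂ = (+0.12463,-0.45252,+0.88300); SVD([r₁ r₂ r₃]) → R = UVᵀ:
  R  [+0.98958 -0.07213 +0.12463]
  R  [+0.12138 +0.88345 -0.45252]
  R  [-0.07746 +0.46293 +0.88300]
t = (+0.42997, +0.06611, +1.02402) m
tr R = 2.756033; θ = arccos((tr R − 1)/2) = 0.499094 rad = 28.596°
axis k = ((R−Rᵀ)₃₂, (R−Rᵀ)₁₃, (R−Rᵀ)₂₁) / (2 sinθ) = (+0.956329, +0.211116, +0.202153)
rvec = θ·k = (+0.477298, +0.105367, +0.100893)

rvec=(0.4773, 0.1054, 0.1009) tvec=(0.4300, 0.0661, 1.0240)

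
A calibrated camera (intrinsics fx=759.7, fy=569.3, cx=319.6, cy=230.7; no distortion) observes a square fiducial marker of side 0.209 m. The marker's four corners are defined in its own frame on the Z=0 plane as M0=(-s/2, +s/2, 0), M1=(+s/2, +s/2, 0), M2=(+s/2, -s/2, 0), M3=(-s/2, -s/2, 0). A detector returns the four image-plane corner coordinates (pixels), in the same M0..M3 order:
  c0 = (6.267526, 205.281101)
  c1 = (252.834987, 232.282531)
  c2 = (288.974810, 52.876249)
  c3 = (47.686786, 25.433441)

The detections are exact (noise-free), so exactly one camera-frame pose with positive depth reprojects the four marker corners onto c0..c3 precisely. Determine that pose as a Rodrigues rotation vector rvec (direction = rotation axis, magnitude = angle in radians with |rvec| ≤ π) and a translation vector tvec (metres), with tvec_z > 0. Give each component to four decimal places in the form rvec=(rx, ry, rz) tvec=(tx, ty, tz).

rvec=(-0.0629, -0.0220, 0.1448) tvec=(-0.1448, -0.1166, 0.6466)

Intrinsics K: fx=759.7, fy=569.3, cx=319.6, cy=230.7
Marker side s = 0.209 m; corners in marker frame (Z=0):
  M0 = (-0.1045, +0.1045, 0)
  M1 = (+0.1045, +0.1045, 0)
  M2 = (+0.1045, -0.1045, 0)
  M3 = (-0.1045, -0.1045, 0)
Detected image corners:
  c0 = (6.267526, 205.281101) px
  c1 = (252.834987, 232.282531) px
  c2 = (288.974810, 52.876249) px
  c3 = (47.686786, 25.433441) px
Planar DLT: solve 8×8 A·h = b for H (H[2,2]=1):
  H  [+1170.97969 -200.30187 +149.48386]
  H  [+133.71732 +846.65023 +128.07452]
  H  [+0.02680 -0.09930 +1.00000]
B = K⁻¹H; ‖b₁‖=1.546639, ‖b₂‖=1.546639; λ = 2/(‖b₁‖+‖b₂‖) = 0.646563, sign → tz>0 ⇒ λ=+0.646563
r₁ = λ·B[:,0] = (+0.98930,+0.14484,+0.01733); r₂ = λ·B[:,1] = (-0.14346,+0.98757,-0.06420)
r₃ = r₁×r₂ = (-0.02641,+0.06103,+0.99779); SVD([r₁ r₂ r₃]) → R = UVᵀ:
  R  [+0.98930 -0.14346 -0.02641]
  R  [+0.14484 +0.98757 +0.06103]
  R  [+0.01733 -0.06420 +0.99779]
t = (-0.14478, -0.11655, +0.64656) m
tr R = 2.974661; θ = arccos((tr R − 1)/2) = 0.159352 rad = 9.130°
axis k = ((R−Rᵀ)₃₂, (R−Rᵀ)₁₃, (R−Rᵀ)₂₁) / (2 sinθ) = (-0.394598, -0.137844, +0.908455)
rvec = θ·k = (-0.062880, -0.021966, +0.144765)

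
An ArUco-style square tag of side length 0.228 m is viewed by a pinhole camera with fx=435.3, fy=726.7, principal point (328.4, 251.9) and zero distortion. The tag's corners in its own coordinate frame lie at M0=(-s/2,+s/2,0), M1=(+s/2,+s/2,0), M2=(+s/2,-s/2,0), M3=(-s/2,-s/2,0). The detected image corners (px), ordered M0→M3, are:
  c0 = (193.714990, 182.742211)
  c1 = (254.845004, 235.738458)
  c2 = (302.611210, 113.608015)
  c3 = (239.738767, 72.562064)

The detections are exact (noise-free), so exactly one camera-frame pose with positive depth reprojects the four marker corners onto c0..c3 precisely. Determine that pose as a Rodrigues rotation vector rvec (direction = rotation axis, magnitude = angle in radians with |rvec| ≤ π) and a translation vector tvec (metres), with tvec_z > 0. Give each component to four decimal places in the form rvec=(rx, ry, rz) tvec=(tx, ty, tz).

Intrinsics K: fx=435.3, fy=726.7, cx=328.4, cy=251.9
Marker side s = 0.228 m; corners in marker frame (Z=0):
  M0 = (-0.1140, +0.1140, 0)
  M1 = (+0.1140, +0.1140, 0)
  M2 = (+0.1140, -0.1140, 0)
  M3 = (-0.1140, -0.1140, 0)
Detected image corners:
  c0 = (193.714990, 182.742211) px
  c1 = (254.845004, 235.738458) px
  c2 = (302.611210, 113.608015) px
  c3 = (239.738767, 72.562064) px
Planar DLT: solve 8×8 A·h = b for H (H[2,2]=1):
  H  [+176.96401 -246.86495 +246.81780]
  H  [+147.73863 +483.07376 +149.02920]
  H  [-0.38366 -0.16693 +1.00000]
B = K⁻¹H; ‖b₁‖=0.862945, ‖b₂‖=0.862945; λ = 2/(‖b₁‖+‖b₂‖) = 1.158822, sign → tz>0 ⇒ λ=+1.158822
r₁ = λ·B[:,0] = (+0.80651,+0.38970,-0.44460); r₂ = λ·B[:,1] = (-0.51125,+0.83738,-0.19344)
r₃ = r₁×r₂ = (+0.29691,+0.38331,+0.87459); SVD([r₁ r₂ r₃]) → R = UVᵀ:
  R  [+0.80651 -0.51125 +0.29691]
  R  [+0.38970 +0.83738 +0.38331]
  R  [-0.44460 -0.19344 +0.87459]
t = (-0.21718, -0.16404, +1.15882) m
tr R = 2.518488; θ = arccos((tr R − 1)/2) = 0.708646 rad = 40.602°
axis k = ((R−Rᵀ)₃₂, (R−Rᵀ)₁₃, (R−Rᵀ)₂₁) / (2 sinθ) = (-0.443104, +0.569686, +0.692182)
rvec = θ·k = (-0.314004, +0.403706, +0.490512)

rvec=(-0.3140, 0.4037, 0.4905) tvec=(-0.2172, -0.1640, 1.1588)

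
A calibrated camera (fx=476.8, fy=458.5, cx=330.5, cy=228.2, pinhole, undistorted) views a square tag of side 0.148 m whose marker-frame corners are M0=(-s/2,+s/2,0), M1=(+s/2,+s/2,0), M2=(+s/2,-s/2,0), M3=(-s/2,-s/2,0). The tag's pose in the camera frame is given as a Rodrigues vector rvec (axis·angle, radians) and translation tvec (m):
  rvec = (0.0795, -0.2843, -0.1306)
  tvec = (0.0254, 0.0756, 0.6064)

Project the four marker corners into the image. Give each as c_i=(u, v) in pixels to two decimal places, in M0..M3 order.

c0=(301.29, 351.14) c1=(409.09, 328.33) c2=(397.56, 222.38) c3=(286.29, 238.32)

Intrinsics K: fx=476.8, fy=458.5, cx=330.5, cy=228.2
Marker side s = 0.148 m; corners in marker frame (Z=0):
  M0 = (-0.0740, +0.0740, 0)
  M1 = (+0.0740, +0.0740, 0)
  M2 = (+0.0740, -0.0740, 0)
  M3 = (-0.0740, -0.0740, 0)
rvec = (0.0795, -0.2843, -0.1306), |rvec| = θ = 0.32281 rad = 18.495°
Rodrigues: sinθ=0.31723, 1−cosθ=0.05165; R = I + sinθ·[k]× + (1−cosθ)·[k]×²:
    [+0.95148 +0.11714 -0.28453]
    [-0.13955 +0.98841 -0.05972]
    [+0.27424 +0.09653 +0.95680]
t = (0.0254, 0.0756, 0.6064) m
M0: Pc = R·M0+t = (-0.03634, +0.15907, +0.59325); u = 476.8·(-0.03634)/0.59325 + 330.5 = 301.2922, v = 458.5·(+0.15907)/0.59325 + 228.2 = 351.1384
M1: Pc = R·M1+t = (+0.10448, +0.13842, +0.63384); u = 476.8·(+0.10448)/0.63384 + 330.5 = 409.0930, v = 458.5·(+0.13842)/0.63384 + 228.2 = 328.3263
M2: Pc = R·M2+t = (+0.08714, -0.00787, +0.61955); u = 476.8·(+0.08714)/0.61955 + 330.5 = 397.5631, v = 458.5·(-0.00787)/0.61955 + 228.2 = 222.3765
M3: Pc = R·M3+t = (-0.05368, +0.01278, +0.57896); u = 476.8·(-0.05368)/0.57896 + 330.5 = 286.2939, v = 458.5·(+0.01278)/0.57896 + 228.2 = 238.3240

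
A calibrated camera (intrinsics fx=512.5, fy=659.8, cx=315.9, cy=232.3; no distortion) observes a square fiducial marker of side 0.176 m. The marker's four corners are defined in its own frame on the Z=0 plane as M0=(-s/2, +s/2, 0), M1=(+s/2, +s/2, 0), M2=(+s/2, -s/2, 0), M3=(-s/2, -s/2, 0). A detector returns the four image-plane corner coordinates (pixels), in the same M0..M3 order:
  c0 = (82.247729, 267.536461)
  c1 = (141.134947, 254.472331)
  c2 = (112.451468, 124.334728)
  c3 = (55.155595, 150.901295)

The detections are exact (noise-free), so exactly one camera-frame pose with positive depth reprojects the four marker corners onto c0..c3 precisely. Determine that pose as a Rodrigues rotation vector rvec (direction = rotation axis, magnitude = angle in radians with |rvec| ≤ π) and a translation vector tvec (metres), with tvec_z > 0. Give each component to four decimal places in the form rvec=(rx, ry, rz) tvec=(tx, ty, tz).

rvec=(0.1867, 0.5701, -0.1923) tvec=(-0.3927, -0.0441, 0.9168)

Intrinsics K: fx=512.5, fy=659.8, cx=315.9, cy=232.3
Marker side s = 0.176 m; corners in marker frame (Z=0):
  M0 = (-0.0880, +0.0880, 0)
  M1 = (+0.0880, +0.0880, 0)
  M2 = (+0.0880, -0.0880, 0)
  M3 = (-0.0880, -0.0880, 0)
Detected image corners:
  c0 = (82.247729, 267.536461) px
  c1 = (141.134947, 254.472331) px
  c2 = (112.451468, 124.334728) px
  c3 = (55.155595, 150.901295) px
Planar DLT: solve 8×8 A·h = b for H (H[2,2]=1):
  H  [+271.42346 +171.17799 +96.37534]
  H  [-231.82094 +725.46502 +200.55475]
  H  [-0.60048 +0.13262 +1.00000]
B = K⁻¹H; ‖b₁‖=1.090722, ‖b₂‖=1.090722; λ = 2/(‖b₁‖+‖b₂‖) = 0.916824, sign → tz>0 ⇒ λ=+0.916824
r₁ = λ·B[:,0] = (+0.82490,-0.12830,-0.55053); r₂ = λ·B[:,1] = (+0.23128,+0.96526,+0.12159)
r₃ = r₁×r₂ = (+0.51580,-0.22763,+0.82591); SVD([r₁ r₂ r₃]) → R = UVᵀ:
  R  [+0.82490 +0.23128 +0.51580]
  R  [-0.12830 +0.96526 -0.22763]
  R  [-0.55053 +0.12159 +0.82591]
t = (-0.39271, -0.04411, +0.91682) m
tr R = 2.616071; θ = arccos((tr R − 1)/2) = 0.629987 rad = 36.096°
axis k = ((R−Rᵀ)₃₂, (R−Rᵀ)₁₃, (R−Rᵀ)₂₁) / (2 sinθ) = (+0.296381, +0.905002, -0.305173)
rvec = θ·k = (+0.186716, +0.570139, -0.192255)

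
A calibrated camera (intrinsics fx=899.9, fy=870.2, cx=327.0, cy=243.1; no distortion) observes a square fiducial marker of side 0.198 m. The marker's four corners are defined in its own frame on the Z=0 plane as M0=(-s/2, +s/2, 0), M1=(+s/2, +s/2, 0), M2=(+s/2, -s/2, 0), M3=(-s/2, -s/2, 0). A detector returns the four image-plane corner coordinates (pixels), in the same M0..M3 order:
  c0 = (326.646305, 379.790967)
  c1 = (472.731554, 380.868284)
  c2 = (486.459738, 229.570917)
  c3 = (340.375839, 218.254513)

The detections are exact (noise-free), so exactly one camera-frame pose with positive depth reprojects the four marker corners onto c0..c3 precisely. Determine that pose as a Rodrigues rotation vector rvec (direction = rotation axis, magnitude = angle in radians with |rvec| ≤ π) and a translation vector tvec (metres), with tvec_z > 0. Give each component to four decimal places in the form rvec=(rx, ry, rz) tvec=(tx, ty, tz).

Intrinsics K: fx=899.9, fy=870.2, cx=327.0, cy=243.1
Marker side s = 0.198 m; corners in marker frame (Z=0):
  M0 = (-0.0990, +0.0990, 0)
  M1 = (+0.0990, +0.0990, 0)
  M2 = (+0.0990, -0.0990, 0)
  M3 = (-0.0990, -0.0990, 0)
Detected image corners:
  c0 = (326.646305, 379.790967) px
  c1 = (472.731554, 380.868284) px
  c2 = (486.459738, 229.570917) px
  c3 = (340.375839, 218.254513) px
Planar DLT: solve 8×8 A·h = b for H (H[2,2]=1):
  H  [+871.71254 -56.77167 +408.91418]
  H  [+130.73165 +798.47931 +302.46152]
  H  [+0.32938 +0.03091 +1.00000]
B = K⁻¹H; ‖b₁‖=0.912504, ‖b₂‖=0.912504; λ = 2/(‖b₁‖+‖b₂‖) = 1.095886, sign → tz>0 ⇒ λ=+1.095886
r₁ = λ·B[:,0] = (+0.93039,+0.06380,+0.36097); r₂ = λ·B[:,1] = (-0.08144,+0.99610,+0.03387)
r₃ = r₁×r₂ = (-0.35740,-0.06091,+0.93196); SVD([r₁ r₂ r₃]) → R = UVᵀ:
  R  [+0.93039 -0.08144 -0.35740]
  R  [+0.06380 +0.99610 -0.06091]
  R  [+0.36097 +0.03387 +0.93196]
t = (+0.09975, +0.07476, +1.09589) m
tr R = 2.858460; θ = arccos((tr R − 1)/2) = 0.378473 rad = 21.685°
axis k = ((R−Rᵀ)₃₂, (R−Rᵀ)₁₃, (R−Rᵀ)₂₁) / (2 sinθ) = (+0.128260, -0.972071, +0.196536)
rvec = θ·k = (+0.048543, -0.367902, +0.074384)

rvec=(0.0485, -0.3679, 0.0744) tvec=(0.0998, 0.0748, 1.0959)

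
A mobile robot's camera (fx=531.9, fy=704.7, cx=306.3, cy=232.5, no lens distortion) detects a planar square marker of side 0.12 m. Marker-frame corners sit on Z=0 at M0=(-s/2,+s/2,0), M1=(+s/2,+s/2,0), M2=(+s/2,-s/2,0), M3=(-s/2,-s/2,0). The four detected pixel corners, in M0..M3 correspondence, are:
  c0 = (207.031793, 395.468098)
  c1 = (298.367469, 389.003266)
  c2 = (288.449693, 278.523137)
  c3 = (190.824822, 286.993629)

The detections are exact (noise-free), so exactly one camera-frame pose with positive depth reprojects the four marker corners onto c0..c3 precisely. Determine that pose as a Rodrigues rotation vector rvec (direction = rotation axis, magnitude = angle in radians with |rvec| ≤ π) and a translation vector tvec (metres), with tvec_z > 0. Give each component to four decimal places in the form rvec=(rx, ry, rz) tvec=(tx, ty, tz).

rvec=(0.3938, 0.0612, -0.0841) tvec=(-0.0755, 0.1012, 0.6669)

Intrinsics K: fx=531.9, fy=704.7, cx=306.3, cy=232.5
Marker side s = 0.12 m; corners in marker frame (Z=0):
  M0 = (-0.0600, +0.0600, 0)
  M1 = (+0.0600, +0.0600, 0)
  M2 = (+0.0600, -0.0600, 0)
  M3 = (-0.0600, -0.0600, 0)
Detected image corners:
  c0 = (207.031793, 395.468098) px
  c1 = (298.367469, 389.003266) px
  c2 = (288.449693, 278.523137) px
  c3 = (190.824822, 286.993629) px
Planar DLT: solve 8×8 A·h = b for H (H[2,2]=1):
  H  [+758.43504 +249.45782 +246.06955]
  H  [-100.33752 +1104.77767 +339.39604]
  H  [-0.11376 +0.57045 +1.00000]
B = K⁻¹H; ‖b₁‖=1.499409, ‖b₂‖=1.499409; λ = 2/(‖b₁‖+‖b₂‖) = 0.666929, sign → tz>0 ⇒ λ=+0.666929
r₁ = λ·B[:,0] = (+0.99466,-0.06993,-0.07587); r₂ = λ·B[:,1] = (+0.09370,+0.92004,+0.38045)
r₃ = r₁×r₂ = (+0.04320,-0.38553,+0.92169); SVD([r₁ r₂ r₃]) → R = UVᵀ:
  R  [+0.99466 +0.09370 +0.04320]
  R  [-0.06993 +0.92004 -0.38553]
  R  [-0.07587 +0.38045 +0.92169]
t = (-0.07552, +0.10117, +0.66693) m
tr R = 2.836392; θ = arccos((tr R − 1)/2) = 0.407295 rad = 23.336°
axis k = ((R−Rᵀ)₃₂, (R−Rᵀ)₁₃, (R−Rᵀ)₂₁) / (2 sinθ) = (+0.966828, +0.150289, -0.206537)
rvec = θ·k = (+0.393784, +0.061212, -0.084121)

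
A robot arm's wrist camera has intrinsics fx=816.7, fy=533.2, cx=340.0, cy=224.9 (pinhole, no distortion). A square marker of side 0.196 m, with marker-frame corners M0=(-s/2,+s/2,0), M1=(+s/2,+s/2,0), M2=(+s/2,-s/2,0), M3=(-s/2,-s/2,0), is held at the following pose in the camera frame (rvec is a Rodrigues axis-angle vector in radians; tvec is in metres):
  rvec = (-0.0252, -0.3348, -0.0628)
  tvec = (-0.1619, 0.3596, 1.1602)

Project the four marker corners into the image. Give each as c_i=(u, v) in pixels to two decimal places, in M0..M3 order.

Intrinsics K: fx=816.7, fy=533.2, cx=340.0, cy=224.9
Marker side s = 0.196 m; corners in marker frame (Z=0):
  M0 = (-0.0980, +0.0980, 0)
  M1 = (+0.0980, +0.0980, 0)
  M2 = (+0.0980, -0.0980, 0)
  M3 = (-0.0980, -0.0980, 0)
rvec = (-0.0252, -0.3348, -0.0628), |rvec| = θ = 0.34157 rad = 19.571°
Rodrigues: sinθ=0.33497, 1−cosθ=0.05777; R = I + sinθ·[k]× + (1−cosθ)·[k]×²:
    [+0.94254 +0.06576 -0.32754]
    [-0.05741 +0.99773 +0.03512]
    [+0.32911 -0.01430 +0.94418]
t = (-0.1619, 0.3596, 1.1602) m
M0: Pc = R·M0+t = (-0.24782, +0.46300, +1.12655); u = 816.7·(-0.24782)/1.12655 + 340.0 = 160.3372, v = 533.2·(+0.46300)/1.12655 + 224.9 = 444.0422
M1: Pc = R·M1+t = (-0.06309, +0.45175, +1.19105); u = 816.7·(-0.06309)/1.19105 + 340.0 = 296.7423, v = 533.2·(+0.45175)/1.19105 + 224.9 = 427.1365
M2: Pc = R·M2+t = (-0.07598, +0.25620, +1.19385); u = 816.7·(-0.07598)/1.19385 + 340.0 = 288.0262, v = 533.2·(+0.25620)/1.19385 + 224.9 = 339.3225
M3: Pc = R·M3+t = (-0.26071, +0.26745, +1.12935); u = 816.7·(-0.26071)/1.12935 + 340.0 = 151.4619, v = 533.2·(+0.26745)/1.12935 + 224.9 = 351.1705

c0=(160.34, 444.04) c1=(296.74, 427.14) c2=(288.03, 339.32) c3=(151.46, 351.17)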